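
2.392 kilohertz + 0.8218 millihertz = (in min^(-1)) 1.435e+05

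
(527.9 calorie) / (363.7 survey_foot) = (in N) 19.92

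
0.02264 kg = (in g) 22.64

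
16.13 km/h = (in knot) 8.71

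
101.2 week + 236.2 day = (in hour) 2.267e+04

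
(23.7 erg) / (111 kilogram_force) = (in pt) 6.172e-06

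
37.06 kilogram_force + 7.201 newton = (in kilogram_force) 37.79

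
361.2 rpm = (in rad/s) 37.82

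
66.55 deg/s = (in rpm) 11.09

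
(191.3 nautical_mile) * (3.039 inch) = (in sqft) 2.944e+05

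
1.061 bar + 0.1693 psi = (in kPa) 107.3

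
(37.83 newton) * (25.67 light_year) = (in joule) 9.187e+18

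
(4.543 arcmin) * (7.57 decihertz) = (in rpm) 0.009553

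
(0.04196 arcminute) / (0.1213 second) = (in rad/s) 0.0001006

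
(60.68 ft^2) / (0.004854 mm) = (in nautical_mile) 627.1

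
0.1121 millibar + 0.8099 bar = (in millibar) 810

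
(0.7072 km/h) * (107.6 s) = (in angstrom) 2.114e+11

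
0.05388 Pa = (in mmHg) 0.0004041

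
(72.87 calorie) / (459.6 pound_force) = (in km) 0.0001491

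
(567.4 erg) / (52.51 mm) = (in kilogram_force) 0.0001102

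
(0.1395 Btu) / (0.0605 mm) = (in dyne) 2.433e+11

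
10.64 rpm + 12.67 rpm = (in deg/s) 139.9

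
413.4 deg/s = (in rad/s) 7.215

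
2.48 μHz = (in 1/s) 2.48e-06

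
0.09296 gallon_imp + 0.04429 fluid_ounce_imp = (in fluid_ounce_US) 14.33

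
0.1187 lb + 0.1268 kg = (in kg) 0.1806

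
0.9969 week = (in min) 1.005e+04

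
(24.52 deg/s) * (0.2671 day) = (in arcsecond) 2.037e+09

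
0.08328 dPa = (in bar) 8.328e-08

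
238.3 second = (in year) 7.556e-06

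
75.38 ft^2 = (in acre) 0.00173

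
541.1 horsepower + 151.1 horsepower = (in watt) 5.162e+05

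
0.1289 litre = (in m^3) 0.0001289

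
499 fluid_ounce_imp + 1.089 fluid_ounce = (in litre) 14.21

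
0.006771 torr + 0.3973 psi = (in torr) 20.55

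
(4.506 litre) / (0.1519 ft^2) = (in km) 0.0003193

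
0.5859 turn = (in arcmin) 1.266e+04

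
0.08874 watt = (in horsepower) 0.000119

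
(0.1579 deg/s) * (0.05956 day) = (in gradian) 902.8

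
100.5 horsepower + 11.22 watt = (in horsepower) 100.5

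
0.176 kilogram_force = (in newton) 1.726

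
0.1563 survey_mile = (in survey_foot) 825.3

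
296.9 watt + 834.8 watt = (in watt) 1132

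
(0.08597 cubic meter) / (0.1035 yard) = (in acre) 0.0002245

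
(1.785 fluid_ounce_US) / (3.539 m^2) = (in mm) 0.01492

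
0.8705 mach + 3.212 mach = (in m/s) 1390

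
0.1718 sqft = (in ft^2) 0.1718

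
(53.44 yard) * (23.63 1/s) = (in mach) 3.391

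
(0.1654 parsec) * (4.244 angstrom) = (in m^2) 2.166e+06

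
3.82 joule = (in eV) 2.384e+19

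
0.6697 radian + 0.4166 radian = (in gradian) 69.16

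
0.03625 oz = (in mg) 1028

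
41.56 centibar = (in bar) 0.4156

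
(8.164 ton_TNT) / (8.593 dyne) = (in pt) 1.127e+18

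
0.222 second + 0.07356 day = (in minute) 105.9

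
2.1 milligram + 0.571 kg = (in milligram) 5.71e+05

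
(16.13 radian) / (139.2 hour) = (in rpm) 0.0003074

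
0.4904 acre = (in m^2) 1985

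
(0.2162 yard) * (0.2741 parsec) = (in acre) 4.132e+11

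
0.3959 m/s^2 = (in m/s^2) 0.3959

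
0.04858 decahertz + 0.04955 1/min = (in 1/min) 29.2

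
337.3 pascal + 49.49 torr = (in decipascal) 6.935e+04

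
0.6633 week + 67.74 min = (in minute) 6754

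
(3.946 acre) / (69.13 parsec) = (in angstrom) 7.486e-05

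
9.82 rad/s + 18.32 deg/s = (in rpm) 96.83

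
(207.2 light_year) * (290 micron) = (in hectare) 5.685e+10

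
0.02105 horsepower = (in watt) 15.7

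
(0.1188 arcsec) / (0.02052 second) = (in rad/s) 2.807e-05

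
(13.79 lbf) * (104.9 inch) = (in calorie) 39.06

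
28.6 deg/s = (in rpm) 4.767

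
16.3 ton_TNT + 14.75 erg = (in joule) 6.82e+10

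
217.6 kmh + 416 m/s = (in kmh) 1715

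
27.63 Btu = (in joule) 2.915e+04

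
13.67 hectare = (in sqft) 1.471e+06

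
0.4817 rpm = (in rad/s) 0.05044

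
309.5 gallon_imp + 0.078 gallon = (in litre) 1407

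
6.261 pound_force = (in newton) 27.85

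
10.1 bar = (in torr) 7576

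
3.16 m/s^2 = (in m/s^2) 3.16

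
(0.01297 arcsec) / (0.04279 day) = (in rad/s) 1.701e-11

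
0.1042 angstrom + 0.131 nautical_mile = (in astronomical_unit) 1.622e-09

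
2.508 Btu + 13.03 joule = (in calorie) 635.5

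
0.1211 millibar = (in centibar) 0.01211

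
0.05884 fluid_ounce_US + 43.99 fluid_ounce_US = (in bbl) 0.008194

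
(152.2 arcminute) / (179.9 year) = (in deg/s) 4.471e-10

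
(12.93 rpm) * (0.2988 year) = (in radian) 1.276e+07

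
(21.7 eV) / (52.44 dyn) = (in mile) 4.12e-18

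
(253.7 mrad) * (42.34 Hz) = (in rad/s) 10.74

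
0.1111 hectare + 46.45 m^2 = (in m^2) 1157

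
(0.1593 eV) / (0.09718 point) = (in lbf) 1.674e-16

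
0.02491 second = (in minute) 0.0004152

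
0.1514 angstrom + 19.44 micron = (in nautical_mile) 1.05e-08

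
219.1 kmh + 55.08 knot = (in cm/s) 8920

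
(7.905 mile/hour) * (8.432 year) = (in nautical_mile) 5.074e+05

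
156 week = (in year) 2.992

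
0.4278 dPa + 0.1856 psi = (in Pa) 1280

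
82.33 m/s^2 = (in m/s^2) 82.33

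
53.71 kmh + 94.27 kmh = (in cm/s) 4111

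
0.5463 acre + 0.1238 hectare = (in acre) 0.8522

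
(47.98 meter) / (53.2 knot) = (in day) 2.029e-05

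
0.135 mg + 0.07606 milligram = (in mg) 0.2111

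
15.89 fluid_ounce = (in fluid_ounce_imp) 16.54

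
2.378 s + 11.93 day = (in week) 1.704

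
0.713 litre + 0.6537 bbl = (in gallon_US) 27.64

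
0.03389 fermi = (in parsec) 1.098e-33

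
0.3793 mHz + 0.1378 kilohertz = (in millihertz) 1.378e+05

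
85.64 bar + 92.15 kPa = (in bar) 86.56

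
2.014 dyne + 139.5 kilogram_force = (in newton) 1368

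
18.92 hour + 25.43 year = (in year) 25.43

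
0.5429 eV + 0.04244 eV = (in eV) 0.5853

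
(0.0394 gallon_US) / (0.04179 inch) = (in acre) 3.472e-05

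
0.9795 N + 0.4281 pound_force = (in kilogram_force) 0.2941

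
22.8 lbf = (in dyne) 1.014e+07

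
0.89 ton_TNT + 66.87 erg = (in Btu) 3.529e+06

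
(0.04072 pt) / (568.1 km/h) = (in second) 9.103e-08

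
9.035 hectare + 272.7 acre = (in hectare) 119.4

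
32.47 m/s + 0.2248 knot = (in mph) 72.89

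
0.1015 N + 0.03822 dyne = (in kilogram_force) 0.01035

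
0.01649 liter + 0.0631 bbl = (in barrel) 0.0632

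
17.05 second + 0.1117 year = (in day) 40.77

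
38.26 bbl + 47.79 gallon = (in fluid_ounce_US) 2.118e+05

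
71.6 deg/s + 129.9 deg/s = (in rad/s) 3.517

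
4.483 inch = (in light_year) 1.204e-17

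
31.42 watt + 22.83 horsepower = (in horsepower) 22.87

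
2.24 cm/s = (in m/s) 0.0224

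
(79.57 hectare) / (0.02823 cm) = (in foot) 9.247e+09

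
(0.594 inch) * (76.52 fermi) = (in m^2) 1.155e-15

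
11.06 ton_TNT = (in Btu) 4.386e+07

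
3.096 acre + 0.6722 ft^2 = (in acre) 3.096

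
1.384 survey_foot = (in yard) 0.4613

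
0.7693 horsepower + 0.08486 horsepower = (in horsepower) 0.8542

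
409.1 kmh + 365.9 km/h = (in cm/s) 2.153e+04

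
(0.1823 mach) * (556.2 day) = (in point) 8.456e+12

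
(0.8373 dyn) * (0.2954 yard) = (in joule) 2.262e-06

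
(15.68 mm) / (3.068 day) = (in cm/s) 5.915e-06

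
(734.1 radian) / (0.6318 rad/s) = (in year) 3.684e-05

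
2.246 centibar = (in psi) 0.3258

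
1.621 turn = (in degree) 583.6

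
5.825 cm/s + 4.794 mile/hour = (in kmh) 7.925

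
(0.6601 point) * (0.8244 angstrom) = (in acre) 4.744e-18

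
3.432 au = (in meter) 5.134e+11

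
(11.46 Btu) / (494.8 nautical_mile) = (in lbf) 0.002966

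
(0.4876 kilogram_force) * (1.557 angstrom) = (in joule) 7.445e-10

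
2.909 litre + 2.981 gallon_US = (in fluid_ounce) 479.9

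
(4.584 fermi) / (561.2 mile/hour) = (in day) 2.115e-22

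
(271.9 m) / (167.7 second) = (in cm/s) 162.1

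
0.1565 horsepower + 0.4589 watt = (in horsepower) 0.1571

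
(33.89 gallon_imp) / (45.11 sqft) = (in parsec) 1.191e-18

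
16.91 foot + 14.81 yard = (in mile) 0.01162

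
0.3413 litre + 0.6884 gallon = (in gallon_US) 0.7786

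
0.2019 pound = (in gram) 91.58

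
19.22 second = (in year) 6.095e-07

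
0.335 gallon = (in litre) 1.268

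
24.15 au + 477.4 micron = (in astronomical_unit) 24.15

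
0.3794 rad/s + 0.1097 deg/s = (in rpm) 3.641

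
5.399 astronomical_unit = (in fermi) 8.077e+26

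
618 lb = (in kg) 280.3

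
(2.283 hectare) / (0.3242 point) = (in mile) 1.24e+05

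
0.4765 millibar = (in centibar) 0.04765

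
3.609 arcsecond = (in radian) 1.75e-05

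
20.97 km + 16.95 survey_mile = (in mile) 29.98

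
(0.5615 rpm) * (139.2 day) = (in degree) 4.052e+07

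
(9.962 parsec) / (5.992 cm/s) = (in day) 5.938e+13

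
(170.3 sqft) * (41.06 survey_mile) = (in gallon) 2.762e+08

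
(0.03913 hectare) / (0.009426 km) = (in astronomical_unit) 2.775e-10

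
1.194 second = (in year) 3.786e-08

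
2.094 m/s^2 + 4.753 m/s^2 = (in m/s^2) 6.847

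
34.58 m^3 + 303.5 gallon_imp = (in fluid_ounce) 1.216e+06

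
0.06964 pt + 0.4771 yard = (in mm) 436.3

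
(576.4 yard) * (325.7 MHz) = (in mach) 5.042e+08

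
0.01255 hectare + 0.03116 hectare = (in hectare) 0.04371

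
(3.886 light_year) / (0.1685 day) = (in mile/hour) 5.649e+12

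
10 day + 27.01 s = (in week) 1.429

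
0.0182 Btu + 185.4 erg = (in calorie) 4.589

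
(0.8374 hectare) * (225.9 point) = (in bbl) 4197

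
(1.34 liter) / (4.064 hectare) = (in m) 3.297e-08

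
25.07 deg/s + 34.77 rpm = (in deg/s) 233.7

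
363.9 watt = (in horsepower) 0.488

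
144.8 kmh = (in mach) 0.1181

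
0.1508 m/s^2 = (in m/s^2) 0.1508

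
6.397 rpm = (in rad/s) 0.6699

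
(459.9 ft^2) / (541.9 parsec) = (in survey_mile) 1.588e-21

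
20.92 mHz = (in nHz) 2.092e+07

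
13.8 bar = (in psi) 200.2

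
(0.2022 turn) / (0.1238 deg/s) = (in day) 0.006805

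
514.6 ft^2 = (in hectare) 0.004781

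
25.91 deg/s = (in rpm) 4.318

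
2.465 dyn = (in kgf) 2.514e-06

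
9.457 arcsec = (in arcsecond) 9.457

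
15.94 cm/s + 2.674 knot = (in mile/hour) 3.434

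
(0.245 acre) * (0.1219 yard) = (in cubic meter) 110.5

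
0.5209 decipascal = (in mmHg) 0.0003907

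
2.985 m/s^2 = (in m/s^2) 2.985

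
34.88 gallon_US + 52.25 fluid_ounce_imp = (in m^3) 0.1335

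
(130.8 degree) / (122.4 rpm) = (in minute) 0.002968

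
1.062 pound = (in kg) 0.4817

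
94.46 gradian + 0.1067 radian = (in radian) 1.59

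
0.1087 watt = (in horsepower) 0.0001458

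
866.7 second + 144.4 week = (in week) 144.4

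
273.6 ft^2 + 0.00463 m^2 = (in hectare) 0.002542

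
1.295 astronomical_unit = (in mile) 1.204e+08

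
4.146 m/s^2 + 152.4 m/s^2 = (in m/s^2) 156.5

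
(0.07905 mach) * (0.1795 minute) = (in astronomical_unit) 1.938e-09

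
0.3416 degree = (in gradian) 0.3796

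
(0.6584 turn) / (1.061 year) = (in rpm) 1.181e-06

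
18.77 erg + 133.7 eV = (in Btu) 1.779e-09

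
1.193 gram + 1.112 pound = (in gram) 505.6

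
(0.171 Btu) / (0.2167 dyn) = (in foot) 2.731e+08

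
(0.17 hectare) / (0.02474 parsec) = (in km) 2.227e-15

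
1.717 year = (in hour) 1.504e+04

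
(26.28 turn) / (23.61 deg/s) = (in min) 6.679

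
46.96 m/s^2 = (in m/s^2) 46.96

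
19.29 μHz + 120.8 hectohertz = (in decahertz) 1208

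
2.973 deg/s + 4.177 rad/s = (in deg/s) 242.3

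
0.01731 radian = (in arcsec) 3570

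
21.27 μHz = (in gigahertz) 2.127e-14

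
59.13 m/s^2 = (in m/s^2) 59.13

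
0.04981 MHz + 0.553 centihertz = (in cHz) 4.981e+06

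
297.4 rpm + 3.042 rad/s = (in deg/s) 1959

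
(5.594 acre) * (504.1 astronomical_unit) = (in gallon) 4.51e+20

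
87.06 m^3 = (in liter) 8.706e+04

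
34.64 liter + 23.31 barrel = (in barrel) 23.53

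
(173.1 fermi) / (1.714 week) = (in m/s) 1.67e-19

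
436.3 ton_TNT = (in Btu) 1.73e+09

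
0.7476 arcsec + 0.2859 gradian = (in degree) 0.2575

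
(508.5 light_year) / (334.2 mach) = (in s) 4.228e+13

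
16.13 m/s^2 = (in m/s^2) 16.13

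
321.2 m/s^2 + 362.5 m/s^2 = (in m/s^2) 683.7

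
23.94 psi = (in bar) 1.651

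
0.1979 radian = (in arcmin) 680.3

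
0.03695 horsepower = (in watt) 27.55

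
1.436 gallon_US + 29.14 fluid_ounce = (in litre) 6.298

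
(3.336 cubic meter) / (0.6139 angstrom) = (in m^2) 5.434e+10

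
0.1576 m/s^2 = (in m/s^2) 0.1576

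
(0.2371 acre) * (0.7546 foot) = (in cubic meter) 220.7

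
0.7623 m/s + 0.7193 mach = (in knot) 477.6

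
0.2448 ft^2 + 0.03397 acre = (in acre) 0.03398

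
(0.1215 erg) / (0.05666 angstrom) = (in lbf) 482.1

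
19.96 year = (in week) 1041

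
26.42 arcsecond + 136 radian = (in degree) 7792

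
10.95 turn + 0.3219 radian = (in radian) 69.12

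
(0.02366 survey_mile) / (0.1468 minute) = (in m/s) 4.323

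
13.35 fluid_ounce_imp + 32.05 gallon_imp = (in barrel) 0.9188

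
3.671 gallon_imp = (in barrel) 0.105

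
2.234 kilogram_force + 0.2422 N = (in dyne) 2.215e+06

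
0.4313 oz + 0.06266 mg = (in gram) 12.23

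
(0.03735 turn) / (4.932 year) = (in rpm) 1.441e-08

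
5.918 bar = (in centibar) 591.8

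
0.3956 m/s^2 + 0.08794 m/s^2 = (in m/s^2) 0.4835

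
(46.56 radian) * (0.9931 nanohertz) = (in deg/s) 2.649e-06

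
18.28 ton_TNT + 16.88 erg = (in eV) 4.774e+29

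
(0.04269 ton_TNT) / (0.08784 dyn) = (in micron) 2.033e+20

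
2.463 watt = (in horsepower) 0.003303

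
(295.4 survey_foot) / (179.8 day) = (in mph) 1.297e-05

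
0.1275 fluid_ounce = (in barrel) 2.372e-05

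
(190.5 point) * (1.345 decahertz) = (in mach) 0.002655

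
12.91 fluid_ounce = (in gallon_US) 0.1009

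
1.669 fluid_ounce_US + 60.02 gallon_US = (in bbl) 1.429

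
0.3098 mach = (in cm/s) 1.055e+04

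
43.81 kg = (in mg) 4.381e+07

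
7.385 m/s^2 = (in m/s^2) 7.385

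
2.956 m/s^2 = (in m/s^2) 2.956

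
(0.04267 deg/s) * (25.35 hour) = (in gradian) 4327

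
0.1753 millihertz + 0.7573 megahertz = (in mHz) 7.573e+08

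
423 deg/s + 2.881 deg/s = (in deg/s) 425.9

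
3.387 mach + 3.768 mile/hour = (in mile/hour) 2584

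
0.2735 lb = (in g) 124.1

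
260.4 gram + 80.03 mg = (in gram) 260.5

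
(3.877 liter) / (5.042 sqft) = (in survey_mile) 5.143e-06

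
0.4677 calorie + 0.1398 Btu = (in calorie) 35.72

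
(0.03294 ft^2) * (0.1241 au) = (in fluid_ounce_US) 1.921e+12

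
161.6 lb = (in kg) 73.3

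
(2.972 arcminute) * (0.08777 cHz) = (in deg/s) 4.348e-05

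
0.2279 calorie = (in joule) 0.9535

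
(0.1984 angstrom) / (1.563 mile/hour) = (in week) 4.695e-17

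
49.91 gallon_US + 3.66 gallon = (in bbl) 1.275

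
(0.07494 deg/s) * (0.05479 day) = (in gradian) 394.2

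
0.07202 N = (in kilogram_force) 0.007344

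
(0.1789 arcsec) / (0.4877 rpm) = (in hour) 4.717e-09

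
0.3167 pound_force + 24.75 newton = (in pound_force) 5.881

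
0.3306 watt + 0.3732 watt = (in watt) 0.7038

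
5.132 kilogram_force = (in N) 50.33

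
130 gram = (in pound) 0.2866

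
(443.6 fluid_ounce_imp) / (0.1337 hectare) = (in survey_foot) 3.093e-05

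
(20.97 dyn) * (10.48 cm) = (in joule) 2.198e-05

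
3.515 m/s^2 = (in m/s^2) 3.515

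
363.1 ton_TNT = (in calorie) 3.631e+11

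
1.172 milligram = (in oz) 4.134e-05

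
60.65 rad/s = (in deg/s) 3475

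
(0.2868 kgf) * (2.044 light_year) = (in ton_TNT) 1.3e+07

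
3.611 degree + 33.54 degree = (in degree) 37.15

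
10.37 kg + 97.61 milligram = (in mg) 1.037e+07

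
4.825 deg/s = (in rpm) 0.8042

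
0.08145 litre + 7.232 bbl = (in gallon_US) 303.8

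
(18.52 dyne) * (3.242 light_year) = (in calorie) 1.358e+12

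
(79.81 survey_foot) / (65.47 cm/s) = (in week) 6.144e-05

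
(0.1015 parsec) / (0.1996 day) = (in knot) 3.53e+11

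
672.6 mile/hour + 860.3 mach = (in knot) 5.7e+05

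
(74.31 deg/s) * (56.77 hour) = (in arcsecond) 5.467e+10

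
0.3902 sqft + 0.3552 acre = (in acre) 0.3552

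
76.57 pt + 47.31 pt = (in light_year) 4.619e-18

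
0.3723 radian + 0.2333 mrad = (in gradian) 23.72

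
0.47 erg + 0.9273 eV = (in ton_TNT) 1.123e-17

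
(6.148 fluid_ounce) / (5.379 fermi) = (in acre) 8.353e+06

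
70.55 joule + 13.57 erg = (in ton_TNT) 1.686e-08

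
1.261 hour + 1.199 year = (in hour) 1.05e+04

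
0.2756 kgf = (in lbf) 0.6076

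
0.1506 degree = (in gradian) 0.1673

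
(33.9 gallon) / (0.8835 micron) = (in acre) 35.89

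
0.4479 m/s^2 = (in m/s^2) 0.4479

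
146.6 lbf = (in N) 652.1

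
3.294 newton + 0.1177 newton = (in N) 3.412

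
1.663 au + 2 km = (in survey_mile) 1.546e+08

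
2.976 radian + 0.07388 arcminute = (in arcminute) 1.023e+04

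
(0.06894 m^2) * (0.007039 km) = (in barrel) 3.052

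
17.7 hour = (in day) 0.7375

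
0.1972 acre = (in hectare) 0.0798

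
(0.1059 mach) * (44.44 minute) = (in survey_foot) 3.154e+05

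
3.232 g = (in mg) 3232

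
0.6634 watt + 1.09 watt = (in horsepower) 0.002351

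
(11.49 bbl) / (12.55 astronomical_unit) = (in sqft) 1.047e-11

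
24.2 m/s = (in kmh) 87.12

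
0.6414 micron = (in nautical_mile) 3.463e-10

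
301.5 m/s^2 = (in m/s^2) 301.5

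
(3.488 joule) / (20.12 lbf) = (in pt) 110.5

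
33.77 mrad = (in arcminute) 116.1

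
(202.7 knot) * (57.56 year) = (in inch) 7.452e+12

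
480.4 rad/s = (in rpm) 4587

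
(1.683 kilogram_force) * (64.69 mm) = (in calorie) 0.2552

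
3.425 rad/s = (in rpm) 32.71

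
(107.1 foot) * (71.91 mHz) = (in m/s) 2.347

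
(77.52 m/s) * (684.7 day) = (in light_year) 4.847e-07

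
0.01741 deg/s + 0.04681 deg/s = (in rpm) 0.0107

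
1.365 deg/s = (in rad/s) 0.02382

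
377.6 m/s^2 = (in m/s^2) 377.6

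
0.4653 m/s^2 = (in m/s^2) 0.4653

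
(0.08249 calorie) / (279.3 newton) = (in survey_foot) 0.004054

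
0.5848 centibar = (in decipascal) 5848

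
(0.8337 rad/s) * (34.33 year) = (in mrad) 9.026e+11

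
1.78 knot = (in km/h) 3.297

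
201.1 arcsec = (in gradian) 0.06207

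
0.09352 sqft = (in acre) 2.147e-06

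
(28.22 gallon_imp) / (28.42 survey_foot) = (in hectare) 1.481e-06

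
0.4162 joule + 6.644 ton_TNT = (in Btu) 2.635e+07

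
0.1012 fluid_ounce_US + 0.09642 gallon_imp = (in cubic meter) 0.0004413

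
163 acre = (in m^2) 6.596e+05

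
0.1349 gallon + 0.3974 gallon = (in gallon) 0.5323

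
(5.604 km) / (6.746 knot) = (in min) 26.91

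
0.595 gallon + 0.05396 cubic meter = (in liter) 56.21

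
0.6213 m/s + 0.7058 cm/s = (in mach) 0.001845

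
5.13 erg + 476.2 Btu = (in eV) 3.136e+24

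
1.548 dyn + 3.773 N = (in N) 3.773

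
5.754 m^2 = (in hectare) 0.0005754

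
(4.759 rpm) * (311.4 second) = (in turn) 24.7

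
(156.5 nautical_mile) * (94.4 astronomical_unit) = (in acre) 1.011e+15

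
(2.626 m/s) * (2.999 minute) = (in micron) 4.725e+08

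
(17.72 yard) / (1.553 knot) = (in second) 20.28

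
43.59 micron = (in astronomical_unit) 2.914e-16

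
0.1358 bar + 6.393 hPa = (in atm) 0.1403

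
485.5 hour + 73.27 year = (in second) 2.312e+09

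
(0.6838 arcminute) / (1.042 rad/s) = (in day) 2.209e-09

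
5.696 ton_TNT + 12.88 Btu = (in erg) 2.383e+17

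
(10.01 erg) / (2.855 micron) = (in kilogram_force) 0.03575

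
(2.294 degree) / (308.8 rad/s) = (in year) 4.111e-12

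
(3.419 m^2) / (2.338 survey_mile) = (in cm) 0.09087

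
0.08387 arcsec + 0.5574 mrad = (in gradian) 0.03551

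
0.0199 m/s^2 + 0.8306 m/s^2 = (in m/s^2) 0.8505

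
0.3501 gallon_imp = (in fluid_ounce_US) 53.82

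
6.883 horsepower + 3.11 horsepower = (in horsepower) 9.993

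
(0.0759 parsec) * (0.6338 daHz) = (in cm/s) 1.484e+18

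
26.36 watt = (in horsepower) 0.03535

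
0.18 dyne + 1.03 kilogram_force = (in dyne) 1.01e+06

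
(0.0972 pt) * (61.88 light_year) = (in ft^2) 2.161e+14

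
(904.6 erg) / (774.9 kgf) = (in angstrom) 119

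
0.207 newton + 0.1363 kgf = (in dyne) 1.544e+05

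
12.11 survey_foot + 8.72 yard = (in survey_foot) 38.27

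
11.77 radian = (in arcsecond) 2.428e+06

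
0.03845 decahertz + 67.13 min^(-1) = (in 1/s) 1.503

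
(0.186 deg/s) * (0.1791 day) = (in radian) 50.23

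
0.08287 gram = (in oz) 0.002923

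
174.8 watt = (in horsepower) 0.2344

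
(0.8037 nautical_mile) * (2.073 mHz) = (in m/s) 3.086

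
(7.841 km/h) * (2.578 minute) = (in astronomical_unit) 2.252e-09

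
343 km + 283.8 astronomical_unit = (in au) 283.8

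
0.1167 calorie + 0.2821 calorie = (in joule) 1.669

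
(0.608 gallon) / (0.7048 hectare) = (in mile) 2.029e-10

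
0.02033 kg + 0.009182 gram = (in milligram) 2.034e+04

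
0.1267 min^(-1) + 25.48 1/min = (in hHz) 0.004268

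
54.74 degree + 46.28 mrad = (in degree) 57.39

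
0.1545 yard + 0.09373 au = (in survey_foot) 4.6e+10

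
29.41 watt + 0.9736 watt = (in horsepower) 0.04075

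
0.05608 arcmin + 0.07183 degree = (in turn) 0.0002021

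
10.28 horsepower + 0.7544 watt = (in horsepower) 10.28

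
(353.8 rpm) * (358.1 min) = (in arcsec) 1.642e+11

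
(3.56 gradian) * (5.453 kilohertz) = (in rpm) 2912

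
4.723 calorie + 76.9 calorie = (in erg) 3.415e+09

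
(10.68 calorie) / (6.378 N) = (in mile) 0.004353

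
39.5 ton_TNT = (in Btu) 1.566e+08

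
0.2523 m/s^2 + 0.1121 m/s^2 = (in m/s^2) 0.3644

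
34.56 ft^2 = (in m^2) 3.211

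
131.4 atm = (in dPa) 1.331e+08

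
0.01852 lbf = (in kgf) 0.008401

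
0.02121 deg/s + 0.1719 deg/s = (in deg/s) 0.1931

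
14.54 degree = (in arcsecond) 5.234e+04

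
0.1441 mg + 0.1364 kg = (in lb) 0.3007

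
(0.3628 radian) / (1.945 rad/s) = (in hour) 5.181e-05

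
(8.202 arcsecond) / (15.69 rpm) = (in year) 7.674e-13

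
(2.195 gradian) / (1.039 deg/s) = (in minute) 0.03169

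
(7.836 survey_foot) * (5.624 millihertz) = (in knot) 0.02611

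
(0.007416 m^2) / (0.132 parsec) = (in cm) 1.821e-16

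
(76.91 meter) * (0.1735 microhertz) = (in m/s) 1.334e-05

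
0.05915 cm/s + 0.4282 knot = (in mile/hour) 0.4941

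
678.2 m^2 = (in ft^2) 7300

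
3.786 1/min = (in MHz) 6.31e-08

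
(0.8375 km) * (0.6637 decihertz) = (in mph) 124.3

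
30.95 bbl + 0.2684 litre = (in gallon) 1300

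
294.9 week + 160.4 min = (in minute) 2.973e+06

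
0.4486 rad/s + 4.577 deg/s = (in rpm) 5.047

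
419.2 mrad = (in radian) 0.4192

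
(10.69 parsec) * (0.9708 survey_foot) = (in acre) 2.412e+13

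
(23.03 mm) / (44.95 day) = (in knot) 1.153e-08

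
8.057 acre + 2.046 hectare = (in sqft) 5.712e+05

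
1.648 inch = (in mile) 2.601e-05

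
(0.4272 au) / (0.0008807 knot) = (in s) 1.411e+14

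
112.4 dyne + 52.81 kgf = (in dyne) 5.179e+07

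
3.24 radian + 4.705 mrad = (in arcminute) 1.115e+04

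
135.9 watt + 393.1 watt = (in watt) 529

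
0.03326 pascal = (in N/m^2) 0.03326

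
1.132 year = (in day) 413.2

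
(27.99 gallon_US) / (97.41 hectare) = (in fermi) 1.088e+08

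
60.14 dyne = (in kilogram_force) 6.133e-05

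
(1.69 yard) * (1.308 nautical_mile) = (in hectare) 0.3743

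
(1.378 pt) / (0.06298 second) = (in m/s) 0.007719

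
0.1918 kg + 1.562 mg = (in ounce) 6.766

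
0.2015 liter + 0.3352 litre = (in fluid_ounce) 18.15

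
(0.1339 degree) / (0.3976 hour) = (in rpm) 1.559e-05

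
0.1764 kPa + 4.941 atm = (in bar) 5.008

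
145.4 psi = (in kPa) 1002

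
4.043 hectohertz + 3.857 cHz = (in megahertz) 0.0004043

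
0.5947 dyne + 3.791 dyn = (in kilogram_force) 4.472e-06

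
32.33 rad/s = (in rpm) 308.7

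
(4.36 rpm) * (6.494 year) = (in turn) 1.488e+07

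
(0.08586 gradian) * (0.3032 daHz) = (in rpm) 0.03905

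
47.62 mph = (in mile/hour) 47.62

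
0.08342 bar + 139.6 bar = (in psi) 2026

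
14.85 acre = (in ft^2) 6.469e+05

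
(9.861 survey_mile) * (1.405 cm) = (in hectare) 0.0223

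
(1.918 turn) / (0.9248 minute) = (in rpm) 2.074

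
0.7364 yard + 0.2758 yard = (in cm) 92.56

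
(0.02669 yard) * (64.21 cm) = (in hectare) 1.567e-06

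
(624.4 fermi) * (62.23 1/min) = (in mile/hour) 1.449e-12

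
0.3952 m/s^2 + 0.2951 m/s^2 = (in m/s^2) 0.6903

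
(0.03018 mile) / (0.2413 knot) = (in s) 391.3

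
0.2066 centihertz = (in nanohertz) 2.066e+06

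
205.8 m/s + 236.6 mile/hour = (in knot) 605.6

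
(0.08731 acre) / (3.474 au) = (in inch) 2.677e-08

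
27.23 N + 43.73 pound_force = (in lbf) 49.85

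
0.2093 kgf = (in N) 2.053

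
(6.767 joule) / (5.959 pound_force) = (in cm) 25.53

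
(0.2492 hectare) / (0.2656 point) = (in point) 7.539e+10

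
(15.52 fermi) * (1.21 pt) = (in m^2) 6.625e-18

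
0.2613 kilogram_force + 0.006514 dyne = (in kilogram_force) 0.2613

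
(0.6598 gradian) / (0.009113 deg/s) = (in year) 2.066e-06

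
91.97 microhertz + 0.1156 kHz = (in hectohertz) 1.156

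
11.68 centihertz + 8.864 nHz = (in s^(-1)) 0.1168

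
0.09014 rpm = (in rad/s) 0.009439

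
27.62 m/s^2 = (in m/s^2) 27.62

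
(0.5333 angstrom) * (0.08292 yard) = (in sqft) 4.352e-11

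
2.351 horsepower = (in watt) 1753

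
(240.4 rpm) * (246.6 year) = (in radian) 1.958e+11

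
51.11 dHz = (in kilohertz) 0.005111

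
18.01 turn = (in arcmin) 3.89e+05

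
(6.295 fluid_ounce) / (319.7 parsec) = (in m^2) 1.887e-23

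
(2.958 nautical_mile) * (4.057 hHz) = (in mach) 6527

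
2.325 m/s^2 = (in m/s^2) 2.325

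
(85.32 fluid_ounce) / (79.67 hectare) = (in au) 2.117e-20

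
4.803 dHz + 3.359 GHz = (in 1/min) 2.015e+11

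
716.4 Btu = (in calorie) 1.807e+05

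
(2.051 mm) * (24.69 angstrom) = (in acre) 1.251e-15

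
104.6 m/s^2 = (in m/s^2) 104.6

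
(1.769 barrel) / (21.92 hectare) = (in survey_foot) 4.21e-06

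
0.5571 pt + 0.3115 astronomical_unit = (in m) 4.66e+10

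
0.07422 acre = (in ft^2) 3233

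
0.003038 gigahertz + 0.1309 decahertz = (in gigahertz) 0.003038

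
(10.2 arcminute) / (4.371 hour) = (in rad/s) 1.886e-07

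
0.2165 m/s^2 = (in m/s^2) 0.2165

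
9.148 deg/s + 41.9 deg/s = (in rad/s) 0.891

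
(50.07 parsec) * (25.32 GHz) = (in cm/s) 3.912e+30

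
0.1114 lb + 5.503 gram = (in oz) 1.977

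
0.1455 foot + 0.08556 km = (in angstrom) 8.56e+11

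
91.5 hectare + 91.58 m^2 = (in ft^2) 9.85e+06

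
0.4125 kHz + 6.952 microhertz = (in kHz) 0.4125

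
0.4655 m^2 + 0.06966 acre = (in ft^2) 3039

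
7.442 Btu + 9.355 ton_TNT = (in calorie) 9.355e+09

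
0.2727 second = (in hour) 7.575e-05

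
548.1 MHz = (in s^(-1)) 5.481e+08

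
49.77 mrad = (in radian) 0.04977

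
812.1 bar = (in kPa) 8.121e+04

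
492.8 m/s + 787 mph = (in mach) 2.481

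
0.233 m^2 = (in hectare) 2.33e-05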